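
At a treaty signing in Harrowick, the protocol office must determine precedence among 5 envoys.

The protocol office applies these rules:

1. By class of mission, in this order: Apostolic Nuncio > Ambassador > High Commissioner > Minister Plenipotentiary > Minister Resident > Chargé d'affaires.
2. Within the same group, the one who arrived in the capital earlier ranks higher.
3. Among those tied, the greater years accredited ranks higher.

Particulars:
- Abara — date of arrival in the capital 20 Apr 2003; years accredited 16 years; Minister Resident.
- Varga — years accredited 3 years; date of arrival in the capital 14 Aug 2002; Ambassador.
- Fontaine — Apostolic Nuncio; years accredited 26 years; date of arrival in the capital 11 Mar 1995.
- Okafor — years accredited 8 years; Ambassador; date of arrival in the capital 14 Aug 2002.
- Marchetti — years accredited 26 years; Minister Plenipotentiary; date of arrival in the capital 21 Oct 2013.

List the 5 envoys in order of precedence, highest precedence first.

By class of mission: Fontaine (Apostolic Nuncio); then Okafor and Varga (Ambassador); then Marchetti (Minister Plenipotentiary); then Abara (Minister Resident).
Okafor and Varga both have date of arrival in the capital 14 Aug 2002, so the next rule applies.
Among Okafor and Varga, by years accredited (higher first): Okafor (8 years) before Varga (3 years).
Full order: Fontaine, Okafor, Varga, Marchetti, Abara.

Fontaine, Okafor, Varga, Marchetti, Abara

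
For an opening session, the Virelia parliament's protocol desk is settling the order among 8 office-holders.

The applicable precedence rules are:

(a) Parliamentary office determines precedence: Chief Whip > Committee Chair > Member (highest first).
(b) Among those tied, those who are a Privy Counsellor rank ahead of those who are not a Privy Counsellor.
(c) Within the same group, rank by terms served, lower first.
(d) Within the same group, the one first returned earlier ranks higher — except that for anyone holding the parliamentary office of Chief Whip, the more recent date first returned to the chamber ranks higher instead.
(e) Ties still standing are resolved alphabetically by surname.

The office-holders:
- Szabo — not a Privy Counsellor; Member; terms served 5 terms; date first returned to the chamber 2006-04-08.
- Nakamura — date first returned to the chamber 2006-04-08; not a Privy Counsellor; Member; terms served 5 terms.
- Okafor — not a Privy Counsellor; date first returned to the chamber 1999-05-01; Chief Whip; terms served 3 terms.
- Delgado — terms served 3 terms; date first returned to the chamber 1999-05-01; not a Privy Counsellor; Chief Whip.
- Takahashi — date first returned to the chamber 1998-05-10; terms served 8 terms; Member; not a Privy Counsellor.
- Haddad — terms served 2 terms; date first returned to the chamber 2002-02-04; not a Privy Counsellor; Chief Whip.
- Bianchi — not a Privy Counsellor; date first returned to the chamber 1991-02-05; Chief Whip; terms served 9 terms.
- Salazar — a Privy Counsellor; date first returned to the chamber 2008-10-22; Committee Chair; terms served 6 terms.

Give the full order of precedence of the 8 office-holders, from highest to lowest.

Haddad, Delgado, Okafor, Bianchi, Salazar, Nakamura, Szabo, Takahashi

By parliamentary office: Haddad, Delgado, Okafor and Bianchi (Chief Whip); then Salazar (Committee Chair); then Nakamura, Szabo and Takahashi (Member).
Haddad, Delgado, Okafor and Bianchi are each not a Privy Counsellor, so the next rule applies.
Among Haddad, Delgado, Okafor and Bianchi, by terms served (lower first): Haddad (2 terms) before Delgado and Okafor (3 terms) before Bianchi (9 terms).
Delgado and Okafor both have date first returned to the chamber 1999-05-01, so the next rule applies.
Among Delgado and Okafor, alphabetically by surname: Delgado before Okafor.
Nakamura, Szabo and Takahashi are each not a Privy Counsellor, so the next rule applies.
Among Nakamura, Szabo and Takahashi, by terms served (lower first): Nakamura and Szabo (5 terms) before Takahashi (8 terms).
Nakamura and Szabo both have date first returned to the chamber 2006-04-08, so the next rule applies.
Among Nakamura and Szabo, alphabetically by surname: Nakamura before Szabo.
Full order: Haddad, Delgado, Okafor, Bianchi, Salazar, Nakamura, Szabo, Takahashi.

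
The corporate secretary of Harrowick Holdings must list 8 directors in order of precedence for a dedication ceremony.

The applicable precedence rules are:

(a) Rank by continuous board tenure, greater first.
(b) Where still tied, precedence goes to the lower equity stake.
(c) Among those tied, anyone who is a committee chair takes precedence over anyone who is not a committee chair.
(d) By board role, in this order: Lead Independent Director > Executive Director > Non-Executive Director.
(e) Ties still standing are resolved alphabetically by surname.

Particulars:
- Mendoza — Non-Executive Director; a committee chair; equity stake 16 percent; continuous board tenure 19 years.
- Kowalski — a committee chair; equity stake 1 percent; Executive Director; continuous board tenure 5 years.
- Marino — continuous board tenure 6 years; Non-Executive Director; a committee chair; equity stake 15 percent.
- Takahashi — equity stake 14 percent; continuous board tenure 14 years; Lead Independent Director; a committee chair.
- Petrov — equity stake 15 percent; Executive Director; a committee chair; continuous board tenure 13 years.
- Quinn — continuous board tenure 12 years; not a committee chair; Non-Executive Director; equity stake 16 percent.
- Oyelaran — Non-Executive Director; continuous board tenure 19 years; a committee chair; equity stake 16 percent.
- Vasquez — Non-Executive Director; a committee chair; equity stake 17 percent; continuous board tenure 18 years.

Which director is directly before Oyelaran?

By continuous board tenure (higher first): Mendoza and Oyelaran (both 19 years); then Vasquez (18 years); then Takahashi (14 years); then Petrov (13 years); then Quinn (12 years); then Marino (6 years); then Kowalski (5 years).
Mendoza and Oyelaran both have equity stake 16 percent, so the next rule applies.
Mendoza and Oyelaran are each a committee chair, so the next rule applies.
Mendoza and Oyelaran are each Non-Executive Director, so the next rule applies.
Among Mendoza and Oyelaran, alphabetically by surname: Mendoza before Oyelaran.
Order: Mendoza, Oyelaran, Vasquez, Takahashi, Petrov, Quinn, Marino, Kowalski.

Mendoza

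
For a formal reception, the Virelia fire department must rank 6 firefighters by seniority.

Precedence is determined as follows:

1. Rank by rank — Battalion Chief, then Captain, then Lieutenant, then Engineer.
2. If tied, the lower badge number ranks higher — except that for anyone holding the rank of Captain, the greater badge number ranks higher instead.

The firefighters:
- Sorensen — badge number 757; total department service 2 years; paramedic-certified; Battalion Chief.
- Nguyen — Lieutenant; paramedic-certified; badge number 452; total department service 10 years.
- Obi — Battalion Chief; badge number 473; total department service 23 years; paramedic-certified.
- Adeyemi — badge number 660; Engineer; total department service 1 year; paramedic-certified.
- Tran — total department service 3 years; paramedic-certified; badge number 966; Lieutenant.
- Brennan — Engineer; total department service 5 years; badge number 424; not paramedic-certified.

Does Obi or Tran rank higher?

Obi

By rank: Obi and Sorensen (Battalion Chief); then Nguyen and Tran (Lieutenant); then Brennan and Adeyemi (Engineer).
Among Obi and Sorensen, by badge number (lower first): Obi (473) before Sorensen (757).
Among Nguyen and Tran, by badge number (lower first): Nguyen (452) before Tran (966).
Among Brennan and Adeyemi, by badge number (lower first): Brennan (424) before Adeyemi (660).
So Obi takes precedence.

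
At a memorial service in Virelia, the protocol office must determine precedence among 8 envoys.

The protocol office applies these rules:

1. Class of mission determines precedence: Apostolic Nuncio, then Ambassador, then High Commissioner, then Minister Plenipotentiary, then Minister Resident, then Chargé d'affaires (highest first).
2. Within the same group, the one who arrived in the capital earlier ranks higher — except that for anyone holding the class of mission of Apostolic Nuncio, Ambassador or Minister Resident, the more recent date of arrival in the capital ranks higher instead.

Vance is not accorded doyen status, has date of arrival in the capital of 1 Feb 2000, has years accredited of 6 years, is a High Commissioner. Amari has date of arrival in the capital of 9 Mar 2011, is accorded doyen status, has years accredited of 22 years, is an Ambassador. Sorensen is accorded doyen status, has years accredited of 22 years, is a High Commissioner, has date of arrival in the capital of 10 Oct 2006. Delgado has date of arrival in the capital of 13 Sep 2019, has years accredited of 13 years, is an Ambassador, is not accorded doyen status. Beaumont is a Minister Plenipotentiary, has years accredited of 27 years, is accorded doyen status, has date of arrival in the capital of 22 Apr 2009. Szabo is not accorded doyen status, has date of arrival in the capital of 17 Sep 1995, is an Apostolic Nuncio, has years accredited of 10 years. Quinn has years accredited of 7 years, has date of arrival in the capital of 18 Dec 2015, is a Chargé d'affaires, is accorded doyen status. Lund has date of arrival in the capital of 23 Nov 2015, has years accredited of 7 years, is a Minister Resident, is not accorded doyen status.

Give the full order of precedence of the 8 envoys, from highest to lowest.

By class of mission: Szabo (Apostolic Nuncio); then Delgado and Amari (Ambassador); then Vance and Sorensen (High Commissioner); then Beaumont (Minister Plenipotentiary); then Lund (Minister Resident); then Quinn (Chargé d'affaires).
Among Delgado and Amari, by date of arrival in the capital (later first) (reversed rule for this group): Delgado (13 Sep 2019) before Amari (9 Mar 2011).
Among Vance and Sorensen, by date of arrival in the capital (earlier first): Vance (1 Feb 2000) before Sorensen (10 Oct 2006).
Full order: Szabo, Delgado, Amari, Vance, Sorensen, Beaumont, Lund, Quinn.

Szabo, Delgado, Amari, Vance, Sorensen, Beaumont, Lund, Quinn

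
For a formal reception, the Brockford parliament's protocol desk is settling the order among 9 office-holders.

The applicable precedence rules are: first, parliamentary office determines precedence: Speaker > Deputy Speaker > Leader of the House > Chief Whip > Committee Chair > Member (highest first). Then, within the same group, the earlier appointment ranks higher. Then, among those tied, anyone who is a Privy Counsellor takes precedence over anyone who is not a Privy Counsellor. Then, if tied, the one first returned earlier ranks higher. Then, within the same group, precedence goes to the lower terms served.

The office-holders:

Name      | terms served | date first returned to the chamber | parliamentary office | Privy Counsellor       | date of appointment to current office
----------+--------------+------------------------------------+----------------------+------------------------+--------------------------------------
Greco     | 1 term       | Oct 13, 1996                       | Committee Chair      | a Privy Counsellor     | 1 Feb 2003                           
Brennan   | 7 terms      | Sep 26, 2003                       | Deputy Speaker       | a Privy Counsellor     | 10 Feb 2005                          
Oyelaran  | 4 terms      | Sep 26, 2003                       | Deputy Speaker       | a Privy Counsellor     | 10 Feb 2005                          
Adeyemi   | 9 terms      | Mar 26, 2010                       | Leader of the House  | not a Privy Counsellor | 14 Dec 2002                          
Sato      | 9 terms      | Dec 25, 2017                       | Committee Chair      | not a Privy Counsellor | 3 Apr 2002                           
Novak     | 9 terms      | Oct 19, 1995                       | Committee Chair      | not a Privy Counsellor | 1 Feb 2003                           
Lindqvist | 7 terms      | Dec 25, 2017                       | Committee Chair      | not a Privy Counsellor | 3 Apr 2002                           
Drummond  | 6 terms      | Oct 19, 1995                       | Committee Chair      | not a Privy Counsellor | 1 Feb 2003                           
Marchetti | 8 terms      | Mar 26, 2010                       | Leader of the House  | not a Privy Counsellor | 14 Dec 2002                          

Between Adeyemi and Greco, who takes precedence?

Adeyemi

By parliamentary office: Oyelaran and Brennan (Deputy Speaker); then Marchetti and Adeyemi (Leader of the House); then Lindqvist, Sato, Greco, Drummond and Novak (Committee Chair).
Oyelaran and Brennan both have date of appointment to current office 10 Feb 2005, so the next rule applies.
Oyelaran and Brennan are each a Privy Counsellor, so the next rule applies.
Oyelaran and Brennan both have date first returned to the chamber Sep 26, 2003, so the next rule applies.
Among Oyelaran and Brennan, by terms served (lower first): Oyelaran (4 terms) before Brennan (7 terms).
Marchetti and Adeyemi both have date of appointment to current office 14 Dec 2002, so the next rule applies.
Marchetti and Adeyemi are each not a Privy Counsellor, so the next rule applies.
Marchetti and Adeyemi both have date first returned to the chamber Mar 26, 2010, so the next rule applies.
Among Marchetti and Adeyemi, by terms served (lower first): Marchetti (8 terms) before Adeyemi (9 terms).
Among Lindqvist, Sato, Greco, Drummond and Novak, by date of appointment to current office (earlier first): Lindqvist and Sato (3 Apr 2002) before Greco, Drummond and Novak (1 Feb 2003).
Lindqvist and Sato are each not a Privy Counsellor, so the next rule applies.
Lindqvist and Sato both have date first returned to the chamber Dec 25, 2017, so the next rule applies.
Among Lindqvist and Sato, by terms served (lower first): Lindqvist (7 terms) before Sato (9 terms).
Among Greco, Drummond and Novak, a Privy Counsellor before not a Privy Counsellor: Greco (a Privy Counsellor) before Drummond and Novak (not a Privy Counsellor).
Drummond and Novak both have date first returned to the chamber Oct 19, 1995, so the next rule applies.
Among Drummond and Novak, by terms served (lower first): Drummond (6 terms) before Novak (9 terms).
So Adeyemi takes precedence.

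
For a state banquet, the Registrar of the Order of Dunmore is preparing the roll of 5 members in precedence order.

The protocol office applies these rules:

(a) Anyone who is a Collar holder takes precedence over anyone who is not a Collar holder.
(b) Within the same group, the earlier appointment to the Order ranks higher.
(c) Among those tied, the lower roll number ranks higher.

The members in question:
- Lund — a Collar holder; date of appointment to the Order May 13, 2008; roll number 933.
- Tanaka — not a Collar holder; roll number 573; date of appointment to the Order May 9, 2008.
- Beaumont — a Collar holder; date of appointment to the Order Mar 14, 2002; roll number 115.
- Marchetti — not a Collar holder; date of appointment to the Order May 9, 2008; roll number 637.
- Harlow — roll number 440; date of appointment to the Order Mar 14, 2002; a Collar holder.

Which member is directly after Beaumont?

Harlow

By the first rule: Beaumont, Harlow and Lund (each a Collar holder); then Tanaka and Marchetti (both not a Collar holder).
Among Beaumont, Harlow and Lund, by date of appointment to the Order (earlier first): Beaumont and Harlow (Mar 14, 2002) before Lund (May 13, 2008).
Among Beaumont and Harlow, by roll number (lower first): Beaumont (115) before Harlow (440).
Tanaka and Marchetti both have date of appointment to the Order May 9, 2008, so the next rule applies.
Among Tanaka and Marchetti, by roll number (lower first): Tanaka (573) before Marchetti (637).
Order: Beaumont, Harlow, Lund, Tanaka, Marchetti.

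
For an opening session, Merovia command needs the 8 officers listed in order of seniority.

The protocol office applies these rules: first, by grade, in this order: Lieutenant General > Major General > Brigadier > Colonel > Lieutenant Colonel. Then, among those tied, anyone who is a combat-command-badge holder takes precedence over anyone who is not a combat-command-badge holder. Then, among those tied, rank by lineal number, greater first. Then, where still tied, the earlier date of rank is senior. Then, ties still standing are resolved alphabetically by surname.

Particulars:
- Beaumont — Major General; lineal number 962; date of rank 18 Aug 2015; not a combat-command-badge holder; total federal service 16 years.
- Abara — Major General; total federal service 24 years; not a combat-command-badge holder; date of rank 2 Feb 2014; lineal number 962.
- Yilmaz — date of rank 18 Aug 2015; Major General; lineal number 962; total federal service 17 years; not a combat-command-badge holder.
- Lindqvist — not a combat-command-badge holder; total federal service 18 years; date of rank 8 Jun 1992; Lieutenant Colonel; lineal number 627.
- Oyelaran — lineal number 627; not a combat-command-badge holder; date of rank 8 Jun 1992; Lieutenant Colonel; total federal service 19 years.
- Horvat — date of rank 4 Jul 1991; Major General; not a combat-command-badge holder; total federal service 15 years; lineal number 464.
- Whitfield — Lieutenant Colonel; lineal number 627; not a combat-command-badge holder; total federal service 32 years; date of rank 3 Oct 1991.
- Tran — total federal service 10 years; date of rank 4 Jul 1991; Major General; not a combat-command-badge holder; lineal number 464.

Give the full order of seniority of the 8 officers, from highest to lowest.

By grade: Abara, Beaumont, Yilmaz, Horvat and Tran (Major General); then Whitfield, Lindqvist and Oyelaran (Lieutenant Colonel).
Abara, Beaumont, Yilmaz, Horvat and Tran are each not a combat-command-badge holder, so the next rule applies.
Among Abara, Beaumont, Yilmaz, Horvat and Tran, by lineal number (higher first): Abara, Beaumont and Yilmaz (962) before Horvat and Tran (464).
Among Abara, Beaumont and Yilmaz, by date of rank (earlier first): Abara (2 Feb 2014) before Beaumont and Yilmaz (18 Aug 2015).
Among Beaumont and Yilmaz, alphabetically by surname: Beaumont before Yilmaz.
Horvat and Tran both have date of rank 4 Jul 1991, so the next rule applies.
Among Horvat and Tran, alphabetically by surname: Horvat before Tran.
Whitfield, Lindqvist and Oyelaran are each not a combat-command-badge holder, so the next rule applies.
Whitfield, Lindqvist and Oyelaran all have lineal number 627, so the next rule applies.
Among Whitfield, Lindqvist and Oyelaran, by date of rank (earlier first): Whitfield (3 Oct 1991) before Lindqvist and Oyelaran (8 Jun 1992).
Among Lindqvist and Oyelaran, alphabetically by surname: Lindqvist before Oyelaran.
Full order: Abara, Beaumont, Yilmaz, Horvat, Tran, Whitfield, Lindqvist, Oyelaran.

Abara, Beaumont, Yilmaz, Horvat, Tran, Whitfield, Lindqvist, Oyelaran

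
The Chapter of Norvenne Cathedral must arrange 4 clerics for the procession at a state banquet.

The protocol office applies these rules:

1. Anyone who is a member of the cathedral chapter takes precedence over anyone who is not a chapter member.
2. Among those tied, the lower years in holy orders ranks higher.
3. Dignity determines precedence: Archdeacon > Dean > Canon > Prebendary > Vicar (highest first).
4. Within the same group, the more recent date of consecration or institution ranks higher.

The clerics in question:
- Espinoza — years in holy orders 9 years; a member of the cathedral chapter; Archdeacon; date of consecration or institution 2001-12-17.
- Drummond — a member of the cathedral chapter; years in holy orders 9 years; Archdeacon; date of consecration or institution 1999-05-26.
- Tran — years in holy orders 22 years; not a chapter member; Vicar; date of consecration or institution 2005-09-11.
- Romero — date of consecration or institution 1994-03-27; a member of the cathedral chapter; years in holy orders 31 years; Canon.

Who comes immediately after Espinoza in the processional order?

Drummond

By the first rule: Espinoza, Drummond and Romero (each a member of the cathedral chapter); then Tran (not a chapter member).
Among Espinoza, Drummond and Romero, by years in holy orders (lower first): Espinoza and Drummond (9 years) before Romero (31 years).
Espinoza and Drummond are each Archdeacon, so the next rule applies.
Among Espinoza and Drummond, by date of consecration or institution (later first): Espinoza (2001-12-17) before Drummond (1999-05-26).
Order: Espinoza, Drummond, Romero, Tran.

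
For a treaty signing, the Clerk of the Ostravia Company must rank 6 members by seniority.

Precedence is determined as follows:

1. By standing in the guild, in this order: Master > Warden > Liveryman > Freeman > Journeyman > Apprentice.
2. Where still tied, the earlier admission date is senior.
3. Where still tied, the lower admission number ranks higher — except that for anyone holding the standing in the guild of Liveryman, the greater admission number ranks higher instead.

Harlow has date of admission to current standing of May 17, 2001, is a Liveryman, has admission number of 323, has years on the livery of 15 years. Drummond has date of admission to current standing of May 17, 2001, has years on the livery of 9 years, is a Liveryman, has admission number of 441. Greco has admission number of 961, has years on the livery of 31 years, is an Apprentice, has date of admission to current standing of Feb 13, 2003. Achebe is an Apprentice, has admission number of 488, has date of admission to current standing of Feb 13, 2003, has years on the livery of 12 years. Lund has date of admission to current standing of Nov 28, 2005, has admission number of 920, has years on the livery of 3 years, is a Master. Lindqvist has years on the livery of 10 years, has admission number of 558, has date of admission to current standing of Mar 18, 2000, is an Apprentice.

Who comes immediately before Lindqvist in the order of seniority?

By standing in the guild: Lund (Master); then Drummond and Harlow (Liveryman); then Lindqvist, Achebe and Greco (Apprentice).
Drummond and Harlow both have date of admission to current standing May 17, 2001, so the next rule applies.
Among Drummond and Harlow, by admission number (higher first) (reversed rule for this group): Drummond (441) before Harlow (323).
Among Lindqvist, Achebe and Greco, by date of admission to current standing (earlier first): Lindqvist (Mar 18, 2000) before Achebe and Greco (Feb 13, 2003).
Among Achebe and Greco, by admission number (lower first): Achebe (488) before Greco (961).
Order: Lund, Drummond, Harlow, Lindqvist, Achebe, Greco.

Harlow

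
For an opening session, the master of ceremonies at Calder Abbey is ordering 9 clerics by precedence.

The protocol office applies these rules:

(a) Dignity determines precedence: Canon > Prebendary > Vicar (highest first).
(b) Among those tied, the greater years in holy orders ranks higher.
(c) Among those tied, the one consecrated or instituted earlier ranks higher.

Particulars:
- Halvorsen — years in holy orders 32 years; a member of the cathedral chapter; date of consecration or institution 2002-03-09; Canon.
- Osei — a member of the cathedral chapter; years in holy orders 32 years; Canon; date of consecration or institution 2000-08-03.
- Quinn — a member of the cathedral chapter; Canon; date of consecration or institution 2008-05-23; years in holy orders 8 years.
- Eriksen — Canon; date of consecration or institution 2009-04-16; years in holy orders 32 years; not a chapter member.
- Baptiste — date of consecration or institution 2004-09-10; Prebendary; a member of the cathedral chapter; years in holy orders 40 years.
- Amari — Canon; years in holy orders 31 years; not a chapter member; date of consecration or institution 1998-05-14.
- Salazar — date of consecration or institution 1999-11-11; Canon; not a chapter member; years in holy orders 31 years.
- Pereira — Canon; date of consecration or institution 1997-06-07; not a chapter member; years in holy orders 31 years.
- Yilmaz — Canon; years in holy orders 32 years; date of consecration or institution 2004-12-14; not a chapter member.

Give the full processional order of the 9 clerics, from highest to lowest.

By dignity: Osei, Halvorsen, Yilmaz, Eriksen, Pereira, Amari, Salazar and Quinn (Canon); then Baptiste (Prebendary).
Among Osei, Halvorsen, Yilmaz, Eriksen, Pereira, Amari, Salazar and Quinn, by years in holy orders (higher first): Osei, Halvorsen, Yilmaz and Eriksen (32 years) before Pereira, Amari and Salazar (31 years) before Quinn (8 years).
Among Osei, Halvorsen, Yilmaz and Eriksen, by date of consecration or institution (earlier first): Osei (2000-08-03) before Halvorsen (2002-03-09) before Yilmaz (2004-12-14) before Eriksen (2009-04-16).
Among Pereira, Amari and Salazar, by date of consecration or institution (earlier first): Pereira (1997-06-07) before Amari (1998-05-14) before Salazar (1999-11-11).
Full order: Osei, Halvorsen, Yilmaz, Eriksen, Pereira, Amari, Salazar, Quinn, Baptiste.

Osei, Halvorsen, Yilmaz, Eriksen, Pereira, Amari, Salazar, Quinn, Baptiste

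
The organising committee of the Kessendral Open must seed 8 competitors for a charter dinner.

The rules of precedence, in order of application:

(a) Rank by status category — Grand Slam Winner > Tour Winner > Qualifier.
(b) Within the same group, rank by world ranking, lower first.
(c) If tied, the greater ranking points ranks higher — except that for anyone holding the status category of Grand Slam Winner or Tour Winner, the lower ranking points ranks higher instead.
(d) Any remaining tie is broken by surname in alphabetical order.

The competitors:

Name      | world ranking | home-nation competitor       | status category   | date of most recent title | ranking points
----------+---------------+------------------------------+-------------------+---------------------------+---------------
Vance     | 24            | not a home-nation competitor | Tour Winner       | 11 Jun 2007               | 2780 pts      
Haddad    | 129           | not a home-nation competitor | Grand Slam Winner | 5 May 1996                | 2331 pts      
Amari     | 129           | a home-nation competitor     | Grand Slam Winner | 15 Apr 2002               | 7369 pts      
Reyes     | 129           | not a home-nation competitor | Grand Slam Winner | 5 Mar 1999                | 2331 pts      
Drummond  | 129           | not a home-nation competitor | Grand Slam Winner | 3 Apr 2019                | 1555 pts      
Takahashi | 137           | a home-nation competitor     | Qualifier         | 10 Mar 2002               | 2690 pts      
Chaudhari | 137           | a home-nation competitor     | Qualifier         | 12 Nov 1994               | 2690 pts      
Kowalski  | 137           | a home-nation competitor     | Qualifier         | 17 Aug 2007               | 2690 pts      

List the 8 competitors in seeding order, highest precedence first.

Drummond, Haddad, Reyes, Amari, Vance, Chaudhari, Kowalski, Takahashi

By status category: Drummond, Haddad, Reyes and Amari (Grand Slam Winner); then Vance (Tour Winner); then Chaudhari, Kowalski and Takahashi (Qualifier).
Drummond, Haddad, Reyes and Amari all have world ranking 129, so the next rule applies.
Among Drummond, Haddad, Reyes and Amari, by ranking points (lower first) (reversed rule for this group): Drummond (1555 pts) before Haddad and Reyes (2331 pts) before Amari (7369 pts).
Among Haddad and Reyes, alphabetically by surname: Haddad before Reyes.
Chaudhari, Kowalski and Takahashi all have world ranking 137, so the next rule applies.
Chaudhari, Kowalski and Takahashi all have ranking points 2690 pts, so the next rule applies.
Among Chaudhari, Kowalski and Takahashi, alphabetically by surname: Chaudhari before Kowalski before Takahashi.
Full order: Drummond, Haddad, Reyes, Amari, Vance, Chaudhari, Kowalski, Takahashi.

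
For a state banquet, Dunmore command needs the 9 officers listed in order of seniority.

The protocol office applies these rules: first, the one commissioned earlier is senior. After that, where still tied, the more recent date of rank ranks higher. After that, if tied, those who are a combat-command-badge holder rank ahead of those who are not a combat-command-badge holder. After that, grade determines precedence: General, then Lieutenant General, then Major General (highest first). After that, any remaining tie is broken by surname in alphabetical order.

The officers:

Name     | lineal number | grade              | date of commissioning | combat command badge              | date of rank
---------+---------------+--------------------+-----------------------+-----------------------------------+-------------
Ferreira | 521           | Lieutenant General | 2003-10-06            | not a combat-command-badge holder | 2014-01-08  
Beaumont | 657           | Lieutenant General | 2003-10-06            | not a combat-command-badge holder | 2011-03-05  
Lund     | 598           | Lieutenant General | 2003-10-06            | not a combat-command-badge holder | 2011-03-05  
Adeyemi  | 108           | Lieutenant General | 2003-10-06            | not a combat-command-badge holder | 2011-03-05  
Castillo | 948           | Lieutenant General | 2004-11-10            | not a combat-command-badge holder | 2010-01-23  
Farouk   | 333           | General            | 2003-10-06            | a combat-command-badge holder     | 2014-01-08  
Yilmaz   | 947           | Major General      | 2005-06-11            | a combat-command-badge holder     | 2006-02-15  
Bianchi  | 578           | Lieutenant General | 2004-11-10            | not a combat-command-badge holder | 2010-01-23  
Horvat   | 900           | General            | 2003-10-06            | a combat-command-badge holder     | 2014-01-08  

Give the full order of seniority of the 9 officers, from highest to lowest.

Farouk, Horvat, Ferreira, Adeyemi, Beaumont, Lund, Bianchi, Castillo, Yilmaz

By date of commissioning (earlier first): Farouk, Horvat, Ferreira, Adeyemi, Beaumont and Lund (each 2003-10-06); then Bianchi and Castillo (both 2004-11-10); then Yilmaz (2005-06-11).
Among Farouk, Horvat, Ferreira, Adeyemi, Beaumont and Lund, by date of rank (later first): Farouk, Horvat and Ferreira (2014-01-08) before Adeyemi, Beaumont and Lund (2011-03-05).
Among Farouk, Horvat and Ferreira, a combat-command-badge holder before not a combat-command-badge holder: Farouk and Horvat (a combat-command-badge holder) before Ferreira (not a combat-command-badge holder).
Farouk and Horvat are each General, so the next rule applies.
Among Farouk and Horvat, alphabetically by surname: Farouk before Horvat.
Adeyemi, Beaumont and Lund are each not a combat-command-badge holder, so the next rule applies.
Adeyemi, Beaumont and Lund are each Lieutenant General, so the next rule applies.
Among Adeyemi, Beaumont and Lund, alphabetically by surname: Adeyemi before Beaumont before Lund.
Bianchi and Castillo both have date of rank 2010-01-23, so the next rule applies.
Bianchi and Castillo are each not a combat-command-badge holder, so the next rule applies.
Bianchi and Castillo are each Lieutenant General, so the next rule applies.
Among Bianchi and Castillo, alphabetically by surname: Bianchi before Castillo.
Full order: Farouk, Horvat, Ferreira, Adeyemi, Beaumont, Lund, Bianchi, Castillo, Yilmaz.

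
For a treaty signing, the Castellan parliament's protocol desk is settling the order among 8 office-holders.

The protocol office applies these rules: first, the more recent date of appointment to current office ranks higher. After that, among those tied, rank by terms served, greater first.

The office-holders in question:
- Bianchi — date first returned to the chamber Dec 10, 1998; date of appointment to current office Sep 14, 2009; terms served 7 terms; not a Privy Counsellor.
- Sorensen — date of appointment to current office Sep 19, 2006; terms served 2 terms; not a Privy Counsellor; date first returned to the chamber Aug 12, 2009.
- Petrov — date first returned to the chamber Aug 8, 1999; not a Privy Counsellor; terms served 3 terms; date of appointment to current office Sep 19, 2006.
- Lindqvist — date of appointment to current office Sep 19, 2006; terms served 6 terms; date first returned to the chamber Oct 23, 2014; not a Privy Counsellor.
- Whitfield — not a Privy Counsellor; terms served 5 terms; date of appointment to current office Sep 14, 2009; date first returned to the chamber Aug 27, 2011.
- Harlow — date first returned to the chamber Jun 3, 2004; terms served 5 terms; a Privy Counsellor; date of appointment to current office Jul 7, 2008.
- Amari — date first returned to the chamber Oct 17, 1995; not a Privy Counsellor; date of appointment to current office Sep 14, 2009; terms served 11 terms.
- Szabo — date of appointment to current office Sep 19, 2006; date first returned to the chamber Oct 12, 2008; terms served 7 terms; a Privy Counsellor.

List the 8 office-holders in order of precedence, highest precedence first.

Amari, Bianchi, Whitfield, Harlow, Szabo, Lindqvist, Petrov, Sorensen

By date of appointment to current office (later first): Amari, Bianchi and Whitfield (each Sep 14, 2009); then Harlow (Jul 7, 2008); then Szabo, Lindqvist, Petrov and Sorensen (each Sep 19, 2006).
Among Amari, Bianchi and Whitfield, by terms served (higher first): Amari (11 terms) before Bianchi (7 terms) before Whitfield (5 terms).
Among Szabo, Lindqvist, Petrov and Sorensen, by terms served (higher first): Szabo (7 terms) before Lindqvist (6 terms) before Petrov (3 terms) before Sorensen (2 terms).
Full order: Amari, Bianchi, Whitfield, Harlow, Szabo, Lindqvist, Petrov, Sorensen.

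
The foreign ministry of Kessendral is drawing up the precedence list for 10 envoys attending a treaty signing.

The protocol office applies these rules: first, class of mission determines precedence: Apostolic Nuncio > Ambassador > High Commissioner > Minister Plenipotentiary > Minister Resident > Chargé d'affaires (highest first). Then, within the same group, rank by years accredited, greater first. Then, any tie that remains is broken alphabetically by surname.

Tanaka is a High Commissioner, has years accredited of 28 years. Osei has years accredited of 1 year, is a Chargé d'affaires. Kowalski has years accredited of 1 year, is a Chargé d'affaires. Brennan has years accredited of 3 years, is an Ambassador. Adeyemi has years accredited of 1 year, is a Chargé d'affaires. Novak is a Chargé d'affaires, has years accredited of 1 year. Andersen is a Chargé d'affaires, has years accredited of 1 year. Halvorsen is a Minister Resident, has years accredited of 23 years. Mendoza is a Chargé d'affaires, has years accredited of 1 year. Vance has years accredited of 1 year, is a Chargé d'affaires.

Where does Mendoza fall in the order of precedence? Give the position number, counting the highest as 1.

By class of mission: Brennan (Ambassador); then Tanaka (High Commissioner); then Halvorsen (Minister Resident); then Adeyemi, Andersen, Kowalski, Mendoza, Novak, Osei and Vance (Chargé d'affaires).
Adeyemi, Andersen, Kowalski, Mendoza, Novak, Osei and Vance all have years accredited 1 year, so the next rule applies.
Among Adeyemi, Andersen, Kowalski, Mendoza, Novak, Osei and Vance, alphabetically by surname: Adeyemi before Andersen before Kowalski before Mendoza before Novak before Osei before Vance.
Order: Brennan, Tanaka, Halvorsen, Adeyemi, Andersen, Kowalski, Mendoza, Novak, Osei, Vance. So position 7.

7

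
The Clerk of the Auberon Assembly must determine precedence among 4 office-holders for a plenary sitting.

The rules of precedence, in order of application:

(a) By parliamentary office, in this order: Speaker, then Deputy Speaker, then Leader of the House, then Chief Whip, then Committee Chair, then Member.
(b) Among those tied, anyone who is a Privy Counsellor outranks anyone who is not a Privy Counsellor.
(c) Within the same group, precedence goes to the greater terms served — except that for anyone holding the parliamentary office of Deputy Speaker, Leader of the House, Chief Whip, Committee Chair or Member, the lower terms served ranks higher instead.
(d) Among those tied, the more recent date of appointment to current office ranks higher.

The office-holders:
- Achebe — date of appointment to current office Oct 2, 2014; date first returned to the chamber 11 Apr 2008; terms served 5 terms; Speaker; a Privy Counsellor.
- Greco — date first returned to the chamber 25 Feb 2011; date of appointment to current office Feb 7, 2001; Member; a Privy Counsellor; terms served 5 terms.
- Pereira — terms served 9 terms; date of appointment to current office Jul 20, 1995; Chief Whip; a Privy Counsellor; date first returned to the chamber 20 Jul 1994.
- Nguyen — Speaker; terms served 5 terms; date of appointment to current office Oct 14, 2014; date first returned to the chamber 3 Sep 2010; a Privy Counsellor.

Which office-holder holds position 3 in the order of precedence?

Pereira

By parliamentary office: Nguyen and Achebe (Speaker); then Pereira (Chief Whip); then Greco (Member).
Nguyen and Achebe are each a Privy Counsellor, so the next rule applies.
Nguyen and Achebe both have terms served 5 terms, so the next rule applies.
Among Nguyen and Achebe, by date of appointment to current office (later first): Nguyen (Oct 14, 2014) before Achebe (Oct 2, 2014).
Order: Nguyen, Achebe, Pereira, Greco.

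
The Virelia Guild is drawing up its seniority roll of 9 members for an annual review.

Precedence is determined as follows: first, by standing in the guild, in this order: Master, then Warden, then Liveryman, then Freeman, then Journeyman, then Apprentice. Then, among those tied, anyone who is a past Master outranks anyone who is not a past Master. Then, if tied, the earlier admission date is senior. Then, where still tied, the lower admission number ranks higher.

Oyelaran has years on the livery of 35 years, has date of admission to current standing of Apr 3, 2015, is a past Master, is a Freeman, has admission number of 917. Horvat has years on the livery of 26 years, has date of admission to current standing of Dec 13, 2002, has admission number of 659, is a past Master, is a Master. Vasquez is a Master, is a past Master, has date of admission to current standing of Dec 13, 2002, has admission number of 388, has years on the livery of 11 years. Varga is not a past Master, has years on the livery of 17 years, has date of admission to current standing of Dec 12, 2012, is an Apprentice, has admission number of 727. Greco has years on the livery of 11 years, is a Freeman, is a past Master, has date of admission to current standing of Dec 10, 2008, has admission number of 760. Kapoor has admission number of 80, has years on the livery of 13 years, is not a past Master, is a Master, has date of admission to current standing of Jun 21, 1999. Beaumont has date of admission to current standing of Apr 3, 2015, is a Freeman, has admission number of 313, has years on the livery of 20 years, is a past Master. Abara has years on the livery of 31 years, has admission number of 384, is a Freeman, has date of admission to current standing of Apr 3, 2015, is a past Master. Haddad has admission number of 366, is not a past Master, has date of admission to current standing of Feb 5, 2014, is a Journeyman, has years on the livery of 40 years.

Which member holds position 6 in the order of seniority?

By standing in the guild: Vasquez, Horvat and Kapoor (Master); then Greco, Beaumont, Abara and Oyelaran (Freeman); then Haddad (Journeyman); then Varga (Apprentice).
Among Vasquez, Horvat and Kapoor, a past Master before not a past Master: Vasquez and Horvat (a past Master) before Kapoor (not a past Master).
Vasquez and Horvat both have date of admission to current standing Dec 13, 2002, so the next rule applies.
Among Vasquez and Horvat, by admission number (lower first): Vasquez (388) before Horvat (659).
Greco, Beaumont, Abara and Oyelaran are each a past Master, so the next rule applies.
Among Greco, Beaumont, Abara and Oyelaran, by date of admission to current standing (earlier first): Greco (Dec 10, 2008) before Beaumont, Abara and Oyelaran (Apr 3, 2015).
Among Beaumont, Abara and Oyelaran, by admission number (lower first): Beaumont (313) before Abara (384) before Oyelaran (917).
Order: Vasquez, Horvat, Kapoor, Greco, Beaumont, Abara, Oyelaran, Haddad, Varga.

Abara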